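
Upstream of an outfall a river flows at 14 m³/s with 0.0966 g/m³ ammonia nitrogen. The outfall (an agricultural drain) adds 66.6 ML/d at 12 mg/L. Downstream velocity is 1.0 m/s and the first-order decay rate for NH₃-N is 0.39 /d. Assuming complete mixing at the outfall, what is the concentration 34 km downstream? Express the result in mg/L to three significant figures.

66.6 ML/d = 0.7708 m³/s.
After complete mixing, C₀ = (0.7708·12 + 14·0.0966) / 14.77 = 0.7178 mg/L.
Travel time t = 3.4e+04 m / 1.0 m/s = 3.4e+04 s = 0.3935 d.
C = 0.7178·exp(−0.39·0.3935) = 0.7178·0.8577 = 0.6157 mg/L.

0.616 mg/L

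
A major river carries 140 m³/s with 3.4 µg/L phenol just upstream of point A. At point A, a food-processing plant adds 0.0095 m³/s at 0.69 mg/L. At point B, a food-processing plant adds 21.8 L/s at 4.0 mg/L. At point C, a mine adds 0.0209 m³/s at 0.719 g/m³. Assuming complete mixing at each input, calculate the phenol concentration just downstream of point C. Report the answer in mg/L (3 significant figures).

0.00418 mg/L

3.4 µg/L = 0.0034 mg/L.
After input A: C = (140·0.0034 + 0.0095·0.69) / 140 = 0.003447 mg/L.
21.8 L/s = 0.0218 m³/s.
After input B: C = (140·0.003447 + 0.0218·4) / 140 = 0.004069 mg/L.
After input C: C = (140·0.004069 + 0.0209·0.719) / 140.1 = 0.004175 mg/L.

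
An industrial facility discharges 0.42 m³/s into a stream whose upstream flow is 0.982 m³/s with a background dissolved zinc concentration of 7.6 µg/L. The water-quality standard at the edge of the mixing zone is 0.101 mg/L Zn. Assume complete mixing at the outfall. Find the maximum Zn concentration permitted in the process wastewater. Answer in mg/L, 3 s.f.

7.6 µg/L = 0.0076 mg/L.
Mass balance: 0.101·1.402 = 0.42·Cₑ + 0.982·0.0076.
Cₑ = (0.1416 − 0.007463) / 0.42 = 0.3194 mg/L.

0.319 mg/L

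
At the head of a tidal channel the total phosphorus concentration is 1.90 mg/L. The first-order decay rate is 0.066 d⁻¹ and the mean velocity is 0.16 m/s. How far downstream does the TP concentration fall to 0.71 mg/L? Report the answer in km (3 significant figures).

206 km

From C = C₀·e^(−kt), t = ln(C₀/C)/k = ln(1.90/0.71)/0.066 = 0.9843/0.066 = 14.91 d.
Distance = v·t = 0.16 m/s × 1.289e+06 s = 2.062e+05 m = 206.2 km.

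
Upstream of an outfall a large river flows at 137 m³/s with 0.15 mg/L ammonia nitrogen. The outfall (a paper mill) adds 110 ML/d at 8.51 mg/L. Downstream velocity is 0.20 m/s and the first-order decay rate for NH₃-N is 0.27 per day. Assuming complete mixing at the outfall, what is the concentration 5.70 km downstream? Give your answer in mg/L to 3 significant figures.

0.208 mg/L

110 ML/d = 1.273 m³/s.
After complete mixing, C₀ = (1.273·8.51 + 137·0.15) / 138.3 = 0.227 mg/L.
Travel time t = 5700 m / 0.20 m/s = 2.85e+04 s = 0.3299 d.
C = 0.227·exp(−0.27·0.3299) = 0.227·0.9148 = 0.2076 mg/L.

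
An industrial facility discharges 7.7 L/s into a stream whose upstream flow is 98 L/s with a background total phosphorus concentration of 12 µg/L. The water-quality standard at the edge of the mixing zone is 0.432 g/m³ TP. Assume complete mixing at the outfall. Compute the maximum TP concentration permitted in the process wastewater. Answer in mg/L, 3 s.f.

7.7 L/s = 0.0077 m³/s.
98 L/s = 0.098 m³/s.
12 µg/L = 0.012 mg/L.
Mass balance: 0.432·0.1057 = 0.0077·Cₑ + 0.098·0.012.
Cₑ = (0.04566 − 0.001176) / 0.0077 = 5.777 mg/L.

5.78 mg/L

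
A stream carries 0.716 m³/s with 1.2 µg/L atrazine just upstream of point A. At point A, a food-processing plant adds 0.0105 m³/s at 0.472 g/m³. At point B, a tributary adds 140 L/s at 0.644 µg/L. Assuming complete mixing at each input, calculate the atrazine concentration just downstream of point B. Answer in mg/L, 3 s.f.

0.00682 mg/L

1.2 µg/L = 0.0012 mg/L.
After input A: C = (0.716·0.0012 + 0.0105·0.472) / 0.7265 = 0.008004 mg/L.
140 L/s = 0.14 m³/s.
0.644 µg/L = 0.000644 mg/L.
After input B: C = (0.7265·0.008004 + 0.14·0.000644) / 0.8665 = 0.006815 mg/L.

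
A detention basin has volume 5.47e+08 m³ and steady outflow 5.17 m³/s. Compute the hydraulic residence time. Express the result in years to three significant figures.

3.35 yr

Q = 5.17 m³/s × 3.156e+07 s/yr = 1.632e+08 m³/yr.
Hydraulic residence time τ = V/Q = 5.47e+08/1.632e+08 = 3.353 yr.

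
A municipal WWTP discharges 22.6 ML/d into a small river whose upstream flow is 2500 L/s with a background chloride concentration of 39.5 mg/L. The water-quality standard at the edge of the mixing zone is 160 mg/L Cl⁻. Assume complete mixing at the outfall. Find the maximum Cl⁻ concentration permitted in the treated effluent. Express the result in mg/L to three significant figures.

1310 mg/L

22.6 ML/d = 0.2616 m³/s.
2500 L/s = 2.5 m³/s.
Mass balance: 160·2.762 = 0.2616·Cₑ + 2.5·39.5.
Cₑ = (441.9 − 98.75) / 0.2616 = 1312 mg/L.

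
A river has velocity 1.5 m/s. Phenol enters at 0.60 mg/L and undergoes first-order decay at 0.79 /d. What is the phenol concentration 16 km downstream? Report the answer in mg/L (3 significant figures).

0.544 mg/L

Travel time t = 16 km / 1.5 m/s = 1.6e+04/1.5 = 1.067e+04 s = 0.1235 d.
First-order decay: C = 0.60·exp(−0.79·0.1235) = 0.60·0.9071 = 0.5442 mg/L.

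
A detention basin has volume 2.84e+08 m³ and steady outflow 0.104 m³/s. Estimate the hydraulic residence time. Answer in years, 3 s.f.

86.5 yr

Q = 0.104 m³/s × 3.156e+07 s/yr = 3.282e+06 m³/yr.
Hydraulic residence time τ = V/Q = 2.84e+08/3.282e+06 = 86.53 yr.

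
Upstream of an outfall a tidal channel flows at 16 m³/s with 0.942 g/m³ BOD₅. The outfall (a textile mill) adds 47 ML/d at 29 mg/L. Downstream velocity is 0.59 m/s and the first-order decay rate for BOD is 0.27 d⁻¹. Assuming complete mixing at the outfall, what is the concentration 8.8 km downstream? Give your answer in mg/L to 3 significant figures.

47 ML/d = 0.544 m³/s.
After complete mixing, C₀ = (0.544·29 + 16·0.942) / 16.54 = 1.865 mg/L.
Travel time t = 8800 m / 0.59 m/s = 1.492e+04 s = 0.1726 d.
C = 1.865·exp(−0.27·0.1726) = 1.865·0.9545 = 1.78 mg/L.

1.78 mg/L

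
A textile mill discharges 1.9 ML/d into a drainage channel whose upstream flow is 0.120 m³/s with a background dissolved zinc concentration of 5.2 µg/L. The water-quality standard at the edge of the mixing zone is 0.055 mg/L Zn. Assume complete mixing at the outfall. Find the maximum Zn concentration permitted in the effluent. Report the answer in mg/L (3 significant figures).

1.9 ML/d = 0.02199 m³/s.
5.2 µg/L = 0.0052 mg/L.
Mass balance: 0.055·0.142 = 0.02199·Cₑ + 0.12·0.0052.
Cₑ = (0.007809 − 0.000624) / 0.02199 = 0.3268 mg/L.

0.327 mg/L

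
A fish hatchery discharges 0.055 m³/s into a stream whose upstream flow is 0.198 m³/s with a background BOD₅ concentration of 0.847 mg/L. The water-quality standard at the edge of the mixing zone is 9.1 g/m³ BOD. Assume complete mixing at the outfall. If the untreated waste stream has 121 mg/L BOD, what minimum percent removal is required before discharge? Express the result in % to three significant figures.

Mass balance: 9.1·0.253 = 0.055·Cₑ + 0.198·0.847.
Cₑ = (2.302 − 0.1677) / 0.055 = 38.81 mg/L.
Required removal = 1 − 38.81/121 = 67.92 %.

67.9 %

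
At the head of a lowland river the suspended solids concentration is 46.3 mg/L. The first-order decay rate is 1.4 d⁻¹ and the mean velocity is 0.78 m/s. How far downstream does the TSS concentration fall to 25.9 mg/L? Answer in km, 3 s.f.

28.0 km

From C = C₀·e^(−kt), t = ln(C₀/C)/k = ln(46.3/25.9)/1.4 = 0.5809/1.4 = 0.4149 d.
Distance = v·t = 0.78 m/s × 3.585e+04 s = 2.796e+04 m = 27.96 km.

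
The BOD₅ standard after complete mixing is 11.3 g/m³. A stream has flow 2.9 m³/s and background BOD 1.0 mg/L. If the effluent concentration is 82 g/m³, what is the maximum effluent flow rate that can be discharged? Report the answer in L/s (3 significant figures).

Mass balance at complete mixing: C_std·(Q_w + Q_r) = Q_w·C_e + Q_r·C_b.
Rearranging, Q_w = Q_r·(C_std − C_b)/(C_e − C_std) = 2.9·(11.3 − 1) / (82 − 11.3) = 0.4225 m³/s.
= 422.5 L/s.

422 L/s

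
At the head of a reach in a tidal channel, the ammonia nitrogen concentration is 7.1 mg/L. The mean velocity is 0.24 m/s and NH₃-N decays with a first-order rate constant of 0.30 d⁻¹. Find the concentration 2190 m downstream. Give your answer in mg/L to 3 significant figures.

6.88 mg/L

Travel time t = 2190 m / 0.24 m/s = 2190/0.24 = 9125 s = 0.1056 d.
First-order decay: C = 7.1·exp(−0.30·0.1056) = 7.1·0.9688 = 6.879 mg/L.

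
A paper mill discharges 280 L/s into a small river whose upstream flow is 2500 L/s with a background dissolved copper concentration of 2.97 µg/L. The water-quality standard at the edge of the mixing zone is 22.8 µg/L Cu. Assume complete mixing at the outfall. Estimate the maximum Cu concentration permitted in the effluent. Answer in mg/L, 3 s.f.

0.200 mg/L

280 L/s = 0.28 m³/s.
2500 L/s = 2.5 m³/s.
2.97 µg/L = 0.00297 mg/L.
22.8 µg/L = 0.0228 mg/L.
Mass balance: 0.0228·2.78 = 0.28·Cₑ + 2.5·0.00297.
Cₑ = (0.06338 − 0.007425) / 0.28 = 0.1999 mg/L.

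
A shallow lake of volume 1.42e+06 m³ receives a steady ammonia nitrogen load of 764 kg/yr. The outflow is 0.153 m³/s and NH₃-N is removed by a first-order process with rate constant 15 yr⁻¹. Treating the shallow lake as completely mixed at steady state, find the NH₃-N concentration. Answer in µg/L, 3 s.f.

29.2 µg/L

Outflow Q = 0.153 m³/s × 3.156e+07 s/yr = 4.828e+06 m³/yr.
Steady-state CSTR mass balance: W = Q·C + k·V·C, so C = W/(Q + kV).
Q + kV = 4.828e+06 + 15·1.42e+06 = 2.613e+07 m³/yr.
C = 764/2.613e+07 = 2.924e-05 kg/m³ = 0.02924 mg/L = 29.24 µg/L.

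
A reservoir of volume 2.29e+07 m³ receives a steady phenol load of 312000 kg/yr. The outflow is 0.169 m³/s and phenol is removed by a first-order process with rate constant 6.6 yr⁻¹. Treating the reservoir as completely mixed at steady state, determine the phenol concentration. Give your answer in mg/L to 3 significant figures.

1.99 mg/L

Outflow Q = 0.169 m³/s × 3.156e+07 s/yr = 5.333e+06 m³/yr.
Steady-state CSTR mass balance: W = Q·C + k·V·C, so C = W/(Q + kV).
Q + kV = 5.333e+06 + 6.6·2.29e+07 = 1.565e+08 m³/yr.
C = 312000/1.565e+08 = 0.001994 kg/m³ = 1.994 mg/L.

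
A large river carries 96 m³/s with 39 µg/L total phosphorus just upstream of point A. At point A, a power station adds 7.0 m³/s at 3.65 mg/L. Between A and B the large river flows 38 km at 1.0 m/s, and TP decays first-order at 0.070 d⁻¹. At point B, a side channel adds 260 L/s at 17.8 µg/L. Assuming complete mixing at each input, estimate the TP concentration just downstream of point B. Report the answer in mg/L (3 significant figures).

0.275 mg/L

39 µg/L = 0.039 mg/L.
After input A: C = (96·0.039 + 7·3.65) / 103 = 0.2844 mg/L.
Over the 38 km reach to input B (t = 3.8e+04 s = 0.4398 d), decay gives C = 0.2844·exp(−0.070·0.4398) = 0.2758 mg/L.
260 L/s = 0.26 m³/s.
17.8 µg/L = 0.0178 mg/L.
After input B: C = (103·0.2758 + 0.26·0.0178) / 103.3 = 0.2751 mg/L.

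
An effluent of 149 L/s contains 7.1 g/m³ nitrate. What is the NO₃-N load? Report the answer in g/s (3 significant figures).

149 L/s = 0.149 m³/s.
Mass flux = Q·C = 0.149 m³/s × 7.1 g/m³ = 1.058 g/s.

1.06 g/s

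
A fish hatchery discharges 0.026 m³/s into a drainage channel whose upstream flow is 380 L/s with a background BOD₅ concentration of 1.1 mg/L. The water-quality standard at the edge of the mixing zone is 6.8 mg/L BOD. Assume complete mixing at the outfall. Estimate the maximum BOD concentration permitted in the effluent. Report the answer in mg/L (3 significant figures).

380 L/s = 0.38 m³/s.
Mass balance: 6.8·0.406 = 0.026·Cₑ + 0.38·1.1.
Cₑ = (2.761 − 0.418) / 0.026 = 90.11 mg/L.

90.1 mg/L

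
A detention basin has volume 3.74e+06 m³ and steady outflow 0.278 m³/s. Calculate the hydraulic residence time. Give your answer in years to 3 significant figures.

0.426 yr

Q = 0.278 m³/s × 3.156e+07 s/yr = 8.773e+06 m³/yr.
Hydraulic residence time τ = V/Q = 3.74e+06/8.773e+06 = 0.4263 yr.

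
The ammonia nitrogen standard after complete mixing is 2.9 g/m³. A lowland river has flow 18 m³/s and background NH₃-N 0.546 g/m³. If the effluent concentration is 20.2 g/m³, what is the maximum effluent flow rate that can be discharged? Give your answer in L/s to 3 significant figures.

Mass balance at complete mixing: C_std·(Q_w + Q_r) = Q_w·C_e + Q_r·C_b.
Rearranging, Q_w = Q_r·(C_std − C_b)/(C_e − C_std) = 18·(2.9 − 0.546) / (20.2 − 2.9) = 2.449 m³/s.
= 2449 L/s.

2450 L/s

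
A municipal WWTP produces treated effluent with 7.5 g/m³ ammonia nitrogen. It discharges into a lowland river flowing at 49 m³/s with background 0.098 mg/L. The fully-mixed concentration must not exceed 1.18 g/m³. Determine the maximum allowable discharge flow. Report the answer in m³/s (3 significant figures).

Mass balance at complete mixing: C_std·(Q_w + Q_r) = Q_w·C_e + Q_r·C_b.
Rearranging, Q_w = Q_r·(C_std − C_b)/(C_e − C_std) = 49·(1.18 − 0.098) / (7.5 − 1.18) = 8.389 m³/s.

8.39 m³/s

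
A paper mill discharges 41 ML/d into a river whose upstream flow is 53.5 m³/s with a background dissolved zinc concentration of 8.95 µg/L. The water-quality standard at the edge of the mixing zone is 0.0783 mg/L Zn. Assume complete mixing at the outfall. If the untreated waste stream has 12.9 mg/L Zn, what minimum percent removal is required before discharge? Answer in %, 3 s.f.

41 ML/d = 0.4745 m³/s.
8.95 µg/L = 0.00895 mg/L.
Mass balance: 0.0783·53.97 = 0.4745·Cₑ + 53.5·0.00895.
Cₑ = (4.226 − 0.4788) / 0.4745 = 7.897 mg/L.
Required removal = 1 − 7.897/12.9 = 38.78 %.

38.8 %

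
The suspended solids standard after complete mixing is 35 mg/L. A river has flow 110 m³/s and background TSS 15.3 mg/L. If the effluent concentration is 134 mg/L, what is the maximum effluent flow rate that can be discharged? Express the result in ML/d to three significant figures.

1890 ML/d

Mass balance at complete mixing: C_std·(Q_w + Q_r) = Q_w·C_e + Q_r·C_b.
Rearranging, Q_w = Q_r·(C_std − C_b)/(C_e − C_std) = 110·(35 − 15.3) / (134 − 35) = 21.89 m³/s.
= 1891 ML/d.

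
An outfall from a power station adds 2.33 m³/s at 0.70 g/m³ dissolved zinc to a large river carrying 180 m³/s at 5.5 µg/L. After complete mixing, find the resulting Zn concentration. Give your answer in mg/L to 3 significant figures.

0.0144 mg/L

5.5 µg/L = 0.0055 mg/L.
By mass balance at complete mixing, C = (2.33·0.7 + 180·0.0055) / (2.33 + 180) = 2.621/182.3 = 0.01438 mg/L.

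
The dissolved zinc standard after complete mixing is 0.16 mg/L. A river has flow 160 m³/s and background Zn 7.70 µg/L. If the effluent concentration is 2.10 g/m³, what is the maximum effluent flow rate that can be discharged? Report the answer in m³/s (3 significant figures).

12.6 m³/s

7.70 µg/L = 0.0077 mg/L.
Mass balance at complete mixing: C_std·(Q_w + Q_r) = Q_w·C_e + Q_r·C_b.
Rearranging, Q_w = Q_r·(C_std − C_b)/(C_e − C_std) = 160·(0.16 − 0.0077) / (2.1 − 0.16) = 12.56 m³/s.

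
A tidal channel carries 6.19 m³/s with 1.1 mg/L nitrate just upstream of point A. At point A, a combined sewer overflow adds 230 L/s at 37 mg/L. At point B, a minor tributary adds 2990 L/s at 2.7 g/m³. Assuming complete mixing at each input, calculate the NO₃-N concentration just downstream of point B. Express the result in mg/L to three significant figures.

2.49 mg/L

230 L/s = 0.23 m³/s.
After input A: C = (6.19·1.1 + 0.23·37) / 6.42 = 2.386 mg/L.
2990 L/s = 2.99 m³/s.
After input B: C = (6.42·2.386 + 2.99·2.7) / 9.41 = 2.486 mg/L.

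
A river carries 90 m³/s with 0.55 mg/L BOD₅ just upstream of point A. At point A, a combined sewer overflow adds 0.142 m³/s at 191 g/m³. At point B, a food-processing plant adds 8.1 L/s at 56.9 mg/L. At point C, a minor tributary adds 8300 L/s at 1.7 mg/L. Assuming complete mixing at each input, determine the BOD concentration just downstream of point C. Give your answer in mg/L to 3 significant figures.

0.926 mg/L

After input A: C = (90·0.55 + 0.142·191) / 90.14 = 0.85 mg/L.
8.1 L/s = 0.0081 m³/s.
After input B: C = (90.14·0.85 + 0.0081·56.9) / 90.15 = 0.8551 mg/L.
8300 L/s = 8.3 m³/s.
After input C: C = (90.15·0.8551 + 8.3·1.7) / 98.45 = 0.9263 mg/L.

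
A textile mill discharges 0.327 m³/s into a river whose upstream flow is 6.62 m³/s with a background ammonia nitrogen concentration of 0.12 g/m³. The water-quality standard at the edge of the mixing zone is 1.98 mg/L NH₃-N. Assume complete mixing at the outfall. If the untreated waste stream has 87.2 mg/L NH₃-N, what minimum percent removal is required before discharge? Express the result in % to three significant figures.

Mass balance: 1.98·6.947 = 0.327·Cₑ + 6.62·0.12.
Cₑ = (13.76 − 0.7944) / 0.327 = 39.64 mg/L.
Required removal = 1 − 39.64/87.2 = 54.55 %.

54.5 %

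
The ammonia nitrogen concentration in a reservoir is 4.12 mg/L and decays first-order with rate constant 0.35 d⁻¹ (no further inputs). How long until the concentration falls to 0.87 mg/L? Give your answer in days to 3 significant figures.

4.44 d

t = ln(C₀/C)/k = ln(4.12/0.87)/0.35 = 1.555/0.35 = 4.443 d.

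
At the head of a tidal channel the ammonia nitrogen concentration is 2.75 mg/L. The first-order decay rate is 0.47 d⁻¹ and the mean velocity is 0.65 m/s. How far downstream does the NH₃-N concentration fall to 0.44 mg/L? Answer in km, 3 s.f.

From C = C₀·e^(−kt), t = ln(C₀/C)/k = ln(2.75/0.44)/0.47 = 1.833/0.47 = 3.899 d.
Distance = v·t = 0.65 m/s × 3.369e+05 s = 2.19e+05 m = 219 km.

219 km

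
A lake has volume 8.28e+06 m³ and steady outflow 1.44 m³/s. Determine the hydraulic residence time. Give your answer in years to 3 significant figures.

0.182 yr

Q = 1.44 m³/s × 3.156e+07 s/yr = 4.544e+07 m³/yr.
Hydraulic residence time τ = V/Q = 8.28e+06/4.544e+07 = 0.1822 yr.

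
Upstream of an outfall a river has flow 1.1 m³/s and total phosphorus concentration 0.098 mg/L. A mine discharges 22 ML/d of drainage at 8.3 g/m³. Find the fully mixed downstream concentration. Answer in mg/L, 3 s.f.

1.64 mg/L

22 ML/d = 0.2546 m³/s.
Conservation of mass across the mixing zone: C = (0.2546·8.3 + 1.1·0.098) / (0.2546 + 1.1) = 2.221/1.355 = 1.64 mg/L.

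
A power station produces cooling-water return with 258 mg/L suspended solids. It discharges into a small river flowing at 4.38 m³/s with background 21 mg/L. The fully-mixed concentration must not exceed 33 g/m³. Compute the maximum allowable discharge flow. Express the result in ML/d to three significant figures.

Mass balance at complete mixing: C_std·(Q_w + Q_r) = Q_w·C_e + Q_r·C_b.
Rearranging, Q_w = Q_r·(C_std − C_b)/(C_e − C_std) = 4.38·(33 − 21) / (258 − 33) = 0.2336 m³/s.
= 20.18 ML/d.

20.2 ML/d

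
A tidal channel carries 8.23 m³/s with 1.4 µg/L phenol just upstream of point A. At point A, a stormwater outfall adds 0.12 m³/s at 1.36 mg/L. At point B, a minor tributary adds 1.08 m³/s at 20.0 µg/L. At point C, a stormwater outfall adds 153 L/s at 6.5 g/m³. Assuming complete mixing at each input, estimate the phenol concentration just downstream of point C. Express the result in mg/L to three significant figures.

1.4 µg/L = 0.0014 mg/L.
After input A: C = (8.23·0.0014 + 0.12·1.36) / 8.35 = 0.02092 mg/L.
20.0 µg/L = 0.02 mg/L.
After input B: C = (8.35·0.02092 + 1.08·0.02) / 9.43 = 0.02082 mg/L.
153 L/s = 0.153 m³/s.
After input C: C = (9.43·0.02082 + 0.153·6.5) / 9.583 = 0.1243 mg/L.

0.124 mg/L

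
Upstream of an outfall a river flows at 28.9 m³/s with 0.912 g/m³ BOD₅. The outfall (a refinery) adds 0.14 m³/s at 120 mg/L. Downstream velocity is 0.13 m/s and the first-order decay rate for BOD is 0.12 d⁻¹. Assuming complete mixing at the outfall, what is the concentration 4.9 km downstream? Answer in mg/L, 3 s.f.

1.41 mg/L

After complete mixing, C₀ = (0.14·120 + 28.9·0.912) / 29.04 = 1.486 mg/L.
Travel time t = 4900 m / 0.13 m/s = 3.769e+04 s = 0.4363 d.
C = 1.486·exp(−0.12·0.4363) = 1.486·0.949 = 1.41 mg/L.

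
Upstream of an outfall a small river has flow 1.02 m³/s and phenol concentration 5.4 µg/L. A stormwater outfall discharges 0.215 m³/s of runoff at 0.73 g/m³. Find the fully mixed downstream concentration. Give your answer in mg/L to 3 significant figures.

0.132 mg/L

5.4 µg/L = 0.0054 mg/L.
Flow-weighted mixing gives C = (0.215·0.73 + 1.02·0.0054) / (0.215 + 1.02) = 0.1625/1.235 = 0.1315 mg/L.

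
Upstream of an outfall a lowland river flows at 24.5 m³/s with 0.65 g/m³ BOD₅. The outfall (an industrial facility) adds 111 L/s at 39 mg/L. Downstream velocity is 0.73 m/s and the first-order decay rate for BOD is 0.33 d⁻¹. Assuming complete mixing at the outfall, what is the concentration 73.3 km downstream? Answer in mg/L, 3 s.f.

111 L/s = 0.111 m³/s.
After complete mixing, C₀ = (0.111·39 + 24.5·0.65) / 24.61 = 0.823 mg/L.
Travel time t = 7.33e+04 m / 0.73 m/s = 1.004e+05 s = 1.162 d.
C = 0.823·exp(−0.33·1.162) = 0.823·0.6815 = 0.5608 mg/L.

0.561 mg/L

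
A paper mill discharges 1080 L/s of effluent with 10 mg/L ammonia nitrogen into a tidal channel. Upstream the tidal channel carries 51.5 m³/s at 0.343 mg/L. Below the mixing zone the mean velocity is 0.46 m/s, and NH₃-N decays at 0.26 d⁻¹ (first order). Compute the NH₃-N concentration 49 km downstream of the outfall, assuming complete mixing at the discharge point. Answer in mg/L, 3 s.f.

1080 L/s = 1.08 m³/s.
After complete mixing, C₀ = (1.08·10 + 51.5·0.343) / 52.58 = 0.5414 mg/L.
Travel time t = 4.9e+04 m / 0.46 m/s = 1.065e+05 s = 1.233 d.
C = 0.5414·exp(−0.26·1.233) = 0.5414·0.7257 = 0.3929 mg/L.

0.393 mg/L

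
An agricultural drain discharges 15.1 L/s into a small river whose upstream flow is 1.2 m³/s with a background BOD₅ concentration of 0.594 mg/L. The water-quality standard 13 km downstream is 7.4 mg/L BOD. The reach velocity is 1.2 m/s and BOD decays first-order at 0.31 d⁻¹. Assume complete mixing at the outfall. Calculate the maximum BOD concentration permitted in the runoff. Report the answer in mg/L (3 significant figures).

572 mg/L

15.1 L/s = 0.0151 m³/s.
Travel time to the compliance point: t = 1.3e+04/1.2 = 1.083e+04 s = 0.1254 d; decay factor exp(−0.31·0.1254) = 0.9619.
So the concentration just after mixing may be at most 7.4/0.9619 = 7.693 mg/L.
Mass balance: 7.693·1.215 = 0.0151·Cₑ + 1.2·0.594.
Cₑ = (9.348 − 0.7128) / 0.0151 = 571.9 mg/L.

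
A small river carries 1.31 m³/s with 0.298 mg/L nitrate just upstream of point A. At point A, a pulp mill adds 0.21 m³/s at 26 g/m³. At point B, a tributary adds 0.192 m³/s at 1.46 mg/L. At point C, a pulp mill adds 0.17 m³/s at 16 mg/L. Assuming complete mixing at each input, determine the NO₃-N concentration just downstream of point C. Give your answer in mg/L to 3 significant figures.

After input A: C = (1.31·0.298 + 0.21·26) / 1.52 = 3.849 mg/L.
After input B: C = (1.52·3.849 + 0.192·1.46) / 1.712 = 3.581 mg/L.
After input C: C = (1.712·3.581 + 0.17·16) / 1.882 = 4.703 mg/L.

4.70 mg/L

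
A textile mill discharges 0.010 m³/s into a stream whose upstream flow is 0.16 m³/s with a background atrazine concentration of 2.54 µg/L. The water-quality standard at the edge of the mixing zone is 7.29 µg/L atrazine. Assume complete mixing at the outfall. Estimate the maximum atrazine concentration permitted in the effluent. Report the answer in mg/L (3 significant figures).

0.0833 mg/L

2.54 µg/L = 0.00254 mg/L.
7.29 µg/L = 0.00729 mg/L.
Mass balance: 0.00729·0.17 = 0.01·Cₑ + 0.16·0.00254.
Cₑ = (0.001239 − 0.0004064) / 0.01 = 0.08329 mg/L.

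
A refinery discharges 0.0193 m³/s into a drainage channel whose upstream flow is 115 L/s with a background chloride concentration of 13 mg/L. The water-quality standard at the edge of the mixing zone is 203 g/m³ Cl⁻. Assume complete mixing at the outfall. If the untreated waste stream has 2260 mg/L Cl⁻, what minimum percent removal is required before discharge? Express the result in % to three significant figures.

115 L/s = 0.115 m³/s.
Mass balance: 203·0.1343 = 0.0193·Cₑ + 0.115·13.
Cₑ = (27.26 − 1.495) / 0.0193 = 1335 mg/L.
Required removal = 1 − 1335/2260 = 40.92 %.

40.9 %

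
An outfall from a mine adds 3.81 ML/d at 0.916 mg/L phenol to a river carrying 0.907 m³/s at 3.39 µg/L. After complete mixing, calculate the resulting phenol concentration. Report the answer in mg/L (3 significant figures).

0.0457 mg/L

3.81 ML/d = 0.0441 m³/s.
3.39 µg/L = 0.00339 mg/L.
By mass balance at complete mixing, C = (0.0441·0.916 + 0.907·0.00339) / (0.0441 + 0.907) = 0.04347/0.9511 = 0.0457 mg/L.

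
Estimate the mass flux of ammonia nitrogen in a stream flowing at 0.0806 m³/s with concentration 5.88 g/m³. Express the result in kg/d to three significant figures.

Mass flux = Q·C = 0.0806 m³/s × 5.88 g/m³ = 0.4739 g/s.
= 0.4739 g/s × 86.4 = 40.95 kg/d.

40.9 kg/d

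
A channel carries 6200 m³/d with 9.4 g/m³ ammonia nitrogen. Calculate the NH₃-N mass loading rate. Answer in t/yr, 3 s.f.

21.3 t/yr

6200 m³/d = 0.07176 m³/s.
Mass flux = Q·C = 0.07176 m³/s × 9.4 g/m³ = 0.6745 g/s.
= 0.6745 g/s × 31.56 = 21.29 t/yr.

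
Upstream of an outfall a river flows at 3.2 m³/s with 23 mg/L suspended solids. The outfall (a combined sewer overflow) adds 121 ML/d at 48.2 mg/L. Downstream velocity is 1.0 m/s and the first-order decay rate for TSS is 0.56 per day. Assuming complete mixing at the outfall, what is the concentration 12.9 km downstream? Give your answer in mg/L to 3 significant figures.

28.2 mg/L

121 ML/d = 1.4 m³/s.
After complete mixing, C₀ = (1.4·48.2 + 3.2·23) / 4.6 = 30.67 mg/L.
Travel time t = 1.29e+04 m / 1.0 m/s = 1.29e+04 s = 0.1493 d.
C = 30.67·exp(−0.56·0.1493) = 30.67·0.9198 = 28.21 mg/L.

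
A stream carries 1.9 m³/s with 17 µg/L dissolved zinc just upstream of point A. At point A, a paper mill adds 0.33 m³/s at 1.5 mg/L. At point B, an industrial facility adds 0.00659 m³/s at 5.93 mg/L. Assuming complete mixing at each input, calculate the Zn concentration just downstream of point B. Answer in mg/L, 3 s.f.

0.253 mg/L

17 µg/L = 0.017 mg/L.
After input A: C = (1.9·0.017 + 0.33·1.5) / 2.23 = 0.2365 mg/L.
After input B: C = (2.23·0.2365 + 0.00659·5.93) / 2.237 = 0.2532 mg/L.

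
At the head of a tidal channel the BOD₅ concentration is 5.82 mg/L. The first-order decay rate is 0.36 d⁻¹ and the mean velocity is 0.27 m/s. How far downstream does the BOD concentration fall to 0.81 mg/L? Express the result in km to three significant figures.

From C = C₀·e^(−kt), t = ln(C₀/C)/k = ln(5.82/0.81)/0.36 = 1.972/0.36 = 5.478 d.
Distance = v·t = 0.27 m/s × 4.733e+05 s = 1.278e+05 m = 127.8 km.

128 km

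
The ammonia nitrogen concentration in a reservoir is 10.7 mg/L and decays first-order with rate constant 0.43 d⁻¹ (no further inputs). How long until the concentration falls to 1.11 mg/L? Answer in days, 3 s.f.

5.27 d

t = ln(C₀/C)/k = ln(10.7/1.11)/0.43 = 2.266/0.43 = 5.269 d.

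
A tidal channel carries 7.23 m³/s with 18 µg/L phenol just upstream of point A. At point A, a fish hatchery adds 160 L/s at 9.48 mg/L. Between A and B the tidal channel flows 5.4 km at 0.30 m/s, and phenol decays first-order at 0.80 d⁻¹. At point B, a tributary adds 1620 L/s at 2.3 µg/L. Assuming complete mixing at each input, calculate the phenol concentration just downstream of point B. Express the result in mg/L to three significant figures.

0.155 mg/L

18 µg/L = 0.018 mg/L.
160 L/s = 0.16 m³/s.
After input A: C = (7.23·0.018 + 0.16·9.48) / 7.39 = 0.2229 mg/L.
Over the 5.4 km reach to input B (t = 1.8e+04 s = 0.2083 d), decay gives C = 0.2229·exp(−0.80·0.2083) = 0.1886 mg/L.
1620 L/s = 1.62 m³/s.
2.3 µg/L = 0.0023 mg/L.
After input B: C = (7.39·0.1886 + 1.62·0.0023) / 9.01 = 0.1551 mg/L.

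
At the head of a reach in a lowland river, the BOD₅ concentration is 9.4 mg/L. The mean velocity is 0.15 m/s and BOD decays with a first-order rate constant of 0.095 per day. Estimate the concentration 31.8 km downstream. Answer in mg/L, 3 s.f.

7.45 mg/L

Travel time t = 31.8 km / 0.15 m/s = 3.18e+04/0.15 = 2.12e+05 s = 2.454 d.
First-order decay: C = 9.4·exp(−0.095·2.454) = 9.4·0.7921 = 7.445 mg/L.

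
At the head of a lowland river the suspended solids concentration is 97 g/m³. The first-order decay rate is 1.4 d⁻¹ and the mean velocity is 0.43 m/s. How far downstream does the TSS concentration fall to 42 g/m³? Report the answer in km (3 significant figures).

From C = C₀·e^(−kt), t = ln(C₀/C)/k = ln(97/42)/1.4 = 0.837/1.4 = 0.5979 d.
Distance = v·t = 0.43 m/s × 5.166e+04 s = 2.221e+04 m = 22.21 km.

22.2 km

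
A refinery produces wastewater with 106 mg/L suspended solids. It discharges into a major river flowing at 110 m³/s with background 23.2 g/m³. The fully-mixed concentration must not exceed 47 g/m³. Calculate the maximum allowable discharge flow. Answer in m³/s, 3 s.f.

44.4 m³/s

Mass balance at complete mixing: C_std·(Q_w + Q_r) = Q_w·C_e + Q_r·C_b.
Rearranging, Q_w = Q_r·(C_std − C_b)/(C_e − C_std) = 110·(47 − 23.2) / (106 − 47) = 44.37 m³/s.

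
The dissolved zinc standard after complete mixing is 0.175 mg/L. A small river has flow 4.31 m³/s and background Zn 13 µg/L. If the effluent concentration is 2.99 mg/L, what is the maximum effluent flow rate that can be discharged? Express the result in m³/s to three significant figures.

13 µg/L = 0.013 mg/L.
Mass balance at complete mixing: C_std·(Q_w + Q_r) = Q_w·C_e + Q_r·C_b.
Rearranging, Q_w = Q_r·(C_std − C_b)/(C_e − C_std) = 4.31·(0.175 − 0.013) / (2.99 − 0.175) = 0.248 m³/s.

0.248 m³/s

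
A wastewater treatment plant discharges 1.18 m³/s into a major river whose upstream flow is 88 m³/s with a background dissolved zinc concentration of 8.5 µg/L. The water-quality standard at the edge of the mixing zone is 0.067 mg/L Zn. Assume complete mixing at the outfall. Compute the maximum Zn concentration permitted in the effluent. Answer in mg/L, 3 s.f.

8.5 µg/L = 0.0085 mg/L.
Mass balance: 0.067·89.18 = 1.18·Cₑ + 88·0.0085.
Cₑ = (5.975 − 0.748) / 1.18 = 4.43 mg/L.

4.43 mg/L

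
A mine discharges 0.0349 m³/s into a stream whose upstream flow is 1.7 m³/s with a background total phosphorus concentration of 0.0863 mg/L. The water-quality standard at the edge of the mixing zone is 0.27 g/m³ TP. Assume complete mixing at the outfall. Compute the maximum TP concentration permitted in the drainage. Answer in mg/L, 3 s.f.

Mass balance: 0.27·1.735 = 0.0349·Cₑ + 1.7·0.0863.
Cₑ = (0.4684 − 0.1467) / 0.0349 = 9.218 mg/L.

9.22 mg/L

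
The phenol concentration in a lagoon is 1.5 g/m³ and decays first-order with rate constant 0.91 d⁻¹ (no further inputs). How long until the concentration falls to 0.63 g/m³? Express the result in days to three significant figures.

0.953 d

t = ln(C₀/C)/k = ln(1.5/0.63)/0.91 = 0.8675/0.91 = 0.9533 d.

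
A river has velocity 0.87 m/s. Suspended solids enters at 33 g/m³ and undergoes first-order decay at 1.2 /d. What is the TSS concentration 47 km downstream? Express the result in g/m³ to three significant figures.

Travel time t = 47 km / 0.87 m/s = 4.7e+04/0.87 = 5.402e+04 s = 0.6253 d.
First-order decay: C = 33·exp(−1.2·0.6253) = 33·0.4722 = 15.58 g/m³.

15.6 g/m³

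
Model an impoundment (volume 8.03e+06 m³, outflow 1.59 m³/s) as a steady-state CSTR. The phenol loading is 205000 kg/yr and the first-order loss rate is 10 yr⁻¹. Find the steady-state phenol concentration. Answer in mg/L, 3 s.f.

1.57 mg/L

Outflow Q = 1.59 m³/s × 3.156e+07 s/yr = 5.018e+07 m³/yr.
Steady-state CSTR mass balance: W = Q·C + k·V·C, so C = W/(Q + kV).
Q + kV = 5.018e+07 + 10·8.03e+06 = 1.305e+08 m³/yr.
C = 205000/1.305e+08 = 0.001571 kg/m³ = 1.571 mg/L.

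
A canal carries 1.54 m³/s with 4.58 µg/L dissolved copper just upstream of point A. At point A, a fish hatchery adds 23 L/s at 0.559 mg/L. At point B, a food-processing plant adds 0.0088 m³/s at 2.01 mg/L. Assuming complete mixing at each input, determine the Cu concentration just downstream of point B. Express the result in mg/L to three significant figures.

0.0239 mg/L

4.58 µg/L = 0.00458 mg/L.
23 L/s = 0.023 m³/s.
After input A: C = (1.54·0.00458 + 0.023·0.559) / 1.563 = 0.01274 mg/L.
After input B: C = (1.563·0.01274 + 0.0088·2.01) / 1.572 = 0.02392 mg/L.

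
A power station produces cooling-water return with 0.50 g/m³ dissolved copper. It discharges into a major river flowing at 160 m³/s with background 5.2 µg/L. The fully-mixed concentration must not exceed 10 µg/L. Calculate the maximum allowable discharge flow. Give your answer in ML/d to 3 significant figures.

5.2 µg/L = 0.0052 mg/L.
10 µg/L = 0.01 mg/L.
Mass balance at complete mixing: C_std·(Q_w + Q_r) = Q_w·C_e + Q_r·C_b.
Rearranging, Q_w = Q_r·(C_std − C_b)/(C_e − C_std) = 160·(0.01 − 0.0052) / (0.5 − 0.01) = 1.567 m³/s.
= 135.4 ML/d.

135 ML/d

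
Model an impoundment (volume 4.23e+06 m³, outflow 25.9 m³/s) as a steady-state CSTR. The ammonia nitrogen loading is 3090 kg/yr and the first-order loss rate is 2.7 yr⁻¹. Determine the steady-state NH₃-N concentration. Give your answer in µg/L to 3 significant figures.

3.73 µg/L

Outflow Q = 25.9 m³/s × 3.156e+07 s/yr = 8.173e+08 m³/yr.
Steady-state CSTR mass balance: W = Q·C + k·V·C, so C = W/(Q + kV).
Q + kV = 8.173e+08 + 2.7·4.23e+06 = 8.288e+08 m³/yr.
C = 3090/8.288e+08 = 3.728e-06 kg/m³ = 0.003728 mg/L = 3.728 µg/L.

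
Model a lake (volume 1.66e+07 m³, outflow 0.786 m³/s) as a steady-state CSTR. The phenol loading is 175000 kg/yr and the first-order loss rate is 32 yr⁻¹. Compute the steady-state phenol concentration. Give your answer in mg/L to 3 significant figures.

Outflow Q = 0.786 m³/s × 3.156e+07 s/yr = 2.48e+07 m³/yr.
Steady-state CSTR mass balance: W = Q·C + k·V·C, so C = W/(Q + kV).
Q + kV = 2.48e+07 + 32·1.66e+07 = 5.56e+08 m³/yr.
C = 175000/5.56e+08 = 0.0003147 kg/m³ = 0.3147 mg/L.

0.315 mg/L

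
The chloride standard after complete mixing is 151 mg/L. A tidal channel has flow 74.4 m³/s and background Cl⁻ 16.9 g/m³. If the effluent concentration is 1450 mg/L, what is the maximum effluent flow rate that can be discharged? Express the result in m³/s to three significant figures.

Mass balance at complete mixing: C_std·(Q_w + Q_r) = Q_w·C_e + Q_r·C_b.
Rearranging, Q_w = Q_r·(C_std − C_b)/(C_e − C_std) = 74.4·(151 − 16.9) / (1450 − 151) = 7.681 m³/s.

7.68 m³/s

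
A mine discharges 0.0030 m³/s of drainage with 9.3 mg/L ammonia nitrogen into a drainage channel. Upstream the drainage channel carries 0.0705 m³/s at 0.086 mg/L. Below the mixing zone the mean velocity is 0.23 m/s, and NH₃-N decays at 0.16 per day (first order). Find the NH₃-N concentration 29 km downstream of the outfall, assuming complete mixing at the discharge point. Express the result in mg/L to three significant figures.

After complete mixing, C₀ = (0.003·9.3 + 0.0705·0.086) / 0.0735 = 0.4621 mg/L.
Travel time t = 2.9e+04 m / 0.23 m/s = 1.261e+05 s = 1.459 d.
C = 0.4621·exp(−0.16·1.459) = 0.4621·0.7918 = 0.3659 mg/L.

0.366 mg/L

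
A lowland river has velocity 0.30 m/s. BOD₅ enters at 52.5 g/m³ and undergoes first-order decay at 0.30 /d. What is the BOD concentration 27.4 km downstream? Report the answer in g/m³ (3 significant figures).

38.2 g/m³

Travel time t = 27.4 km / 0.30 m/s = 2.74e+04/0.30 = 9.133e+04 s = 1.057 d.
First-order decay: C = 52.5·exp(−0.30·1.057) = 52.5·0.7282 = 38.23 g/m³.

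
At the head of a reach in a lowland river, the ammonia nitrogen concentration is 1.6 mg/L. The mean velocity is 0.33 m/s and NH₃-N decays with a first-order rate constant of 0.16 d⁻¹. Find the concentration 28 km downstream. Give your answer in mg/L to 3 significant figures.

1.37 mg/L

Travel time t = 28 km / 0.33 m/s = 2.8e+04/0.33 = 8.485e+04 s = 0.982 d.
First-order decay: C = 1.6·exp(−0.16·0.982) = 1.6·0.8546 = 1.367 mg/L.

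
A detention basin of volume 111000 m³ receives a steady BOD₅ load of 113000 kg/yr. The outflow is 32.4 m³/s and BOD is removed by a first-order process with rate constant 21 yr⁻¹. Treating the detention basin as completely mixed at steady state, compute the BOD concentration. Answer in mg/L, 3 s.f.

0.110 mg/L

Outflow Q = 32.4 m³/s × 3.156e+07 s/yr = 1.022e+09 m³/yr.
Steady-state CSTR mass balance: W = Q·C + k·V·C, so C = W/(Q + kV).
Q + kV = 1.022e+09 + 21·111000 = 1.025e+09 m³/yr.
C = 113000/1.025e+09 = 0.0001103 kg/m³ = 0.1103 mg/L.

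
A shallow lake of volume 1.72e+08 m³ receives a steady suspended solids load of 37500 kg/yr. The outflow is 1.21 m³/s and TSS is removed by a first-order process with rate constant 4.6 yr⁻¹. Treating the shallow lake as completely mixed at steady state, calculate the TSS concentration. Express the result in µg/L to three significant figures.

Outflow Q = 1.21 m³/s × 3.156e+07 s/yr = 3.818e+07 m³/yr.
Steady-state CSTR mass balance: W = Q·C + k·V·C, so C = W/(Q + kV).
Q + kV = 3.818e+07 + 4.6·1.72e+08 = 8.294e+08 m³/yr.
C = 37500/8.294e+08 = 4.521e-05 kg/m³ = 0.04521 mg/L = 45.21 µg/L.

45.2 µg/L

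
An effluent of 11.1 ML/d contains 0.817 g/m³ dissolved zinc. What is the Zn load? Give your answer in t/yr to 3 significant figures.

3.31 t/yr

11.1 ML/d = 0.1285 m³/s.
Mass flux = Q·C = 0.1285 m³/s × 0.817 g/m³ = 0.105 g/s.
= 0.105 g/s × 31.56 = 3.312 t/yr.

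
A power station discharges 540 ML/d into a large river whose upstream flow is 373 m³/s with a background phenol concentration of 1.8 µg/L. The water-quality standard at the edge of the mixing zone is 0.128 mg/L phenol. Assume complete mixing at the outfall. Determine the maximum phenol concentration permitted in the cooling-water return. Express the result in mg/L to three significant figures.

7.66 mg/L

540 ML/d = 6.25 m³/s.
1.8 µg/L = 0.0018 mg/L.
Mass balance: 0.128·379.2 = 6.25·Cₑ + 373·0.0018.
Cₑ = (48.54 − 0.6714) / 6.25 = 7.66 mg/L.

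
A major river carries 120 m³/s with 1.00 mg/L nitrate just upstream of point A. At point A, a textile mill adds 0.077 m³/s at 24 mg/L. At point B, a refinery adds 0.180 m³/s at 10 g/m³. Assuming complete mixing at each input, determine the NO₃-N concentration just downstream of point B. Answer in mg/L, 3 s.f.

1.03 mg/L

After input A: C = (120·1 + 0.077·24) / 120.1 = 1.015 mg/L.
After input B: C = (120.1·1.015 + 0.18·10) / 120.3 = 1.028 mg/L.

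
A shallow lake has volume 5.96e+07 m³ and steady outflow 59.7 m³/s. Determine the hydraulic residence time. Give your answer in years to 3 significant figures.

Q = 59.7 m³/s × 3.156e+07 s/yr = 1.884e+09 m³/yr.
Hydraulic residence time τ = V/Q = 5.96e+07/1.884e+09 = 0.03164 yr.

0.0316 yr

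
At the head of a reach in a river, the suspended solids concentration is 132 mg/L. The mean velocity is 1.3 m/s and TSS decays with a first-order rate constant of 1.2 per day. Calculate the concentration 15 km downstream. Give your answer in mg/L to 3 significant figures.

Travel time t = 15 km / 1.3 m/s = 1.5e+04/1.3 = 1.154e+04 s = 0.1335 d.
First-order decay: C = 132·exp(−1.2·0.1335) = 132·0.8519 = 112.5 mg/L.

112 mg/L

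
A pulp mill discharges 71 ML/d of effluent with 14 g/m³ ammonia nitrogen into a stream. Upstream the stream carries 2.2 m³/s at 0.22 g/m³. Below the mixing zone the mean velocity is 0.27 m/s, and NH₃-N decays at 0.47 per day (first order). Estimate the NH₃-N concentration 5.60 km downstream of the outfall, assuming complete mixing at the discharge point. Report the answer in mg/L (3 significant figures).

71 ML/d = 0.8218 m³/s.
After complete mixing, C₀ = (0.8218·14 + 2.2·0.22) / 3.022 = 3.967 mg/L.
Travel time t = 5600 m / 0.27 m/s = 2.074e+04 s = 0.2401 d.
C = 3.967·exp(−0.47·0.2401) = 3.967·0.8933 = 3.544 mg/L.

3.54 mg/L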